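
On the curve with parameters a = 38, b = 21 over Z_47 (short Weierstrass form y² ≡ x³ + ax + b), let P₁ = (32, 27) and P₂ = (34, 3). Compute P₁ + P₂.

(31, 8)

(32, 27) + (34, 3). λ = (3 - 27)/(34 - 32) ≡ 23/2 mod 47. 2⁻¹ ≡ 24 (mod 47), so λ ≡ 35.
  x = λ² - 32 - 34 = 1225 - 66 ≡ 31; y = λ·(32 - 31) - 27 ≡ 8. → (31, 8)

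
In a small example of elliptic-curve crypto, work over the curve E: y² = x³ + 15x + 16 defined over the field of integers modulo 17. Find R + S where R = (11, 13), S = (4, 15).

(0, 13)

(11, 13) + (4, 15). λ = (15 - 13)/(4 - 11) ≡ 2/10 mod 17. 10⁻¹ ≡ 12 (mod 17), so λ ≡ 7.
  x = λ² - 11 - 4 = 49 - 15 ≡ 0; y = λ·(11 - 0) - 13 ≡ 13. → (0, 13)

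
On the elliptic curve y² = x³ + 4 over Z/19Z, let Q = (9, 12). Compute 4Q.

Double-and-add on 4 = (100)₂. Start with Q = (9, 12) for the leading 1-bit.
double: tangent at (9, 12): λ = (3·9² + 0)/(2·12) ≡ 15/5. 5⁻¹ ≡ 4 (mod 19) since 5·4 = 20 ≡ 1, so λ ≡ 15·4 ≡ 3.
  x = λ² - 9 - 9 = 9 - 18 ≡ 10; y = λ·(9 - 10) - 12 ≡ 4. → (10, 4)
double: tangent at (10, 4): λ = (3·10² + 0)/(2·4) ≡ 15/8. 8⁻¹ ≡ 12 (mod 19), so λ ≡ 15·12 ≡ 9.
  x = λ² - 10 - 10 = 81 - 20 ≡ 4; y = λ·(10 - 4) - 4 ≡ 12. → (4, 12)

(4, 12)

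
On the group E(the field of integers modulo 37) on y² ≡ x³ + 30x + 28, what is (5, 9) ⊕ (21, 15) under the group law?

(5, 9) + (21, 15). λ = (15 - 9)/(21 - 5) ≡ 6/16 mod 37. 16⁻¹ ≡ 7 (mod 37), so λ ≡ 5.
  x = λ² - 5 - 21 = 25 - 26 ≡ 36; y = λ·(5 - 36) - 9 ≡ 21. → (36, 21)

(36, 21)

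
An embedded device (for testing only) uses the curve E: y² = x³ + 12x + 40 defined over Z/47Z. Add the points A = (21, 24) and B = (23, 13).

(21, 24) + (23, 13). λ = (13 - 24)/(23 - 21) ≡ 36/2 mod 47. 2⁻¹ ≡ 24 (mod 47), so λ ≡ 18.
  x = λ² - 21 - 23 = 324 - 44 ≡ 45; y = λ·(21 - 45) - 24 ≡ 14. → (45, 14)

(45, 14)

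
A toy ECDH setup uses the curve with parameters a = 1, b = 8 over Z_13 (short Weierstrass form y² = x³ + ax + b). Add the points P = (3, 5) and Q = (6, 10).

(1, 7)

(3, 5) + (6, 10). λ = (10 - 5)/(6 - 3) ≡ 5/3 mod 13. 3⁻¹ ≡ 9 (mod 13), so λ ≡ 6.
  x = λ² - 3 - 6 = 36 - 9 ≡ 1; y = λ·(3 - 1) - 5 ≡ 7. → (1, 7)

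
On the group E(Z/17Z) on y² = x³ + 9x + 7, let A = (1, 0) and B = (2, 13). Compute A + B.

(1, 0) + (2, 13). λ = (13 - 0)/(2 - 1) ≡ 13/1 mod 17. 1⁻¹ ≡ 1 (mod 17) since 1·1 = 1 ≡ 1, so λ ≡ 13.
  x = λ² - 1 - 2 = 169 - 3 ≡ 13; y = λ·(1 - 13) - 0 ≡ 14. → (13, 14)

(13, 14)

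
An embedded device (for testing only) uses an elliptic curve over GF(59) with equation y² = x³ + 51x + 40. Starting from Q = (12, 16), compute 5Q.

(5, 19)

Double-and-add on 5 = (101)₂. Start with Q = (12, 16) for the leading 1-bit.
double: tangent at (12, 16): λ = (3·12² + 51)/(2·16) ≡ 11/32. 32⁻¹ ≡ 24 (mod 59) since 32·24 = 768 ≡ 1, so λ ≡ 11·24 ≡ 28.
  x = λ² - 12 - 12 = 784 - 24 ≡ 52; y = λ·(12 - 52) - 16 ≡ 44. → (52, 44)
double: tangent at (52, 44): λ = (3·52² + 51)/(2·44) ≡ 21/29. 29⁻¹ ≡ 57 (mod 59), so λ ≡ 21·57 ≡ 17.
  x = λ² - 52 - 52 = 289 - 104 ≡ 8; y = λ·(52 - 8) - 44 ≡ 55. → (8, 55)
add Q: (8, 55) + (12, 16). λ = (16 - 55)/(12 - 8) ≡ 20/4 mod 59. 4⁻¹ ≡ 15 (mod 59), so λ ≡ 5.
  x = λ² - 8 - 12 = 25 - 20 ≡ 5; y = λ·(8 - 5) - 55 ≡ 19. → (5, 19)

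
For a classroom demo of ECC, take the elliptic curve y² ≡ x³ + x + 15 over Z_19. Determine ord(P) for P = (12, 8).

2P: tangent at (12, 8): λ = (3·12² + 1)/(2·8) ≡ 15/16. 16⁻¹ ≡ 6 (mod 19), so λ ≡ 15·6 ≡ 14.
  x = λ² - 12 - 12 = 196 - 24 ≡ 1; y = λ·(12 - 1) - 8 ≡ 13. → (1, 13)
3P: (1, 13) + (12, 8). λ = (8 - 13)/(12 - 1) ≡ 14/11 mod 19. 11⁻¹ ≡ 7 (mod 19) since 11·7 = 77 ≡ 1, so λ ≡ 3.
  x = λ² - 1 - 12 = 9 - 13 ≡ 15; y = λ·(1 - 15) - 13 ≡ 2. → (15, 2)
4P: (15, 2) + (12, 8). λ = (8 - 2)/(12 - 15) ≡ 6/16 mod 19. 16⁻¹ ≡ 6 (mod 19) since 16·6 = 96 ≡ 1, so λ ≡ 17.
  x = λ² - 15 - 12 = 289 - 27 ≡ 15; y = λ·(15 - 15) - 2 ≡ 17. → (15, 17)
5P: (15, 17) + (12, 8). λ = (8 - 17)/(12 - 15) ≡ 10/16 mod 19. 16⁻¹ ≡ 6 (mod 19) since 16·6 = 96 ≡ 1, so λ ≡ 3.
  x = λ² - 15 - 12 = 9 - 27 ≡ 1; y = λ·(15 - 1) - 17 ≡ 6. → (1, 6)
6P: (1, 6) + (12, 8). λ = (8 - 6)/(12 - 1) ≡ 2/11 mod 19. 11⁻¹ ≡ 7 (mod 19) since 11·7 = 77 ≡ 1, so λ ≡ 14.
  x = λ² - 1 - 12 = 196 - 13 ≡ 12; y = λ·(1 - 12) - 6 ≡ 11. → (12, 11)
7P: (12, 11) + (12, 8): same x and y₁ ≡ -y₂, so the sum is O.
7P = O, so the order is 7.

7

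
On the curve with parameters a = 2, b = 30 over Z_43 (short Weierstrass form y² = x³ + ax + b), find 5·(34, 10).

Write Q = (34, 10).
Double-and-add on 5 = (101)₂. Start with Q = (34, 10) for the leading 1-bit.
double: tangent at (34, 10): λ = (3·34² + 2)/(2·10) ≡ 30/20. 20⁻¹ ≡ 28 (mod 43), so λ ≡ 30·28 ≡ 23.
  x = λ² - 34 - 34 = 529 - 68 ≡ 31; y = λ·(34 - 31) - 10 ≡ 16. → (31, 16)
double: tangent at (31, 16): λ = (3·31² + 2)/(2·16) ≡ 4/32. 32⁻¹ ≡ 39 (mod 43) since 32·39 = 1248 ≡ 1, so λ ≡ 4·39 ≡ 27.
  x = λ² - 31 - 31 = 729 - 62 ≡ 22; y = λ·(31 - 22) - 16 ≡ 12. → (22, 12)
add Q: (22, 12) + (34, 10). λ = (10 - 12)/(34 - 22) ≡ 41/12 mod 43. 12⁻¹ ≡ 18 (mod 43), so λ ≡ 7.
  x = λ² - 22 - 34 = 49 - 56 ≡ 36; y = λ·(22 - 36) - 12 ≡ 19. → (36, 19)

(36, 19)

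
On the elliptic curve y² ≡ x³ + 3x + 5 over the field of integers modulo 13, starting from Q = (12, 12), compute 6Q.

Double-and-add on 6 = (110)₂. Start with Q = (12, 12) for the leading 1-bit.
double: tangent at (12, 12): λ = (3·12² + 3)/(2·12) ≡ 6/11. 11⁻¹ ≡ 6 (mod 13), so λ ≡ 6·6 ≡ 10.
  x = λ² - 12 - 12 = 100 - 24 ≡ 11; y = λ·(12 - 11) - 12 ≡ 11. → (11, 11)
add Q: (11, 11) + (12, 12). λ = (12 - 11)/(12 - 11) ≡ 1/1 mod 13. 1⁻¹ ≡ 1 (mod 13) since 1·1 = 1 ≡ 1, so λ ≡ 1.
  x = λ² - 11 - 12 = 1 - 23 ≡ 4; y = λ·(11 - 4) - 11 ≡ 9. → (4, 9)
double: tangent at (4, 9): λ = (3·4² + 3)/(2·9) ≡ 12/5. 5⁻¹ ≡ 8 (mod 13), so λ ≡ 12·8 ≡ 5.
  x = λ² - 4 - 4 = 25 - 8 ≡ 4; y = λ·(4 - 4) - 9 ≡ 4. → (4, 4)

(4, 4)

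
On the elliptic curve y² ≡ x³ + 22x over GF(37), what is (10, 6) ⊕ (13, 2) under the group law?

(10, 6) + (13, 2). λ = (2 - 6)/(13 - 10) ≡ 33/3 mod 37. 3⁻¹ ≡ 25 (mod 37), so λ ≡ 11.
  x = λ² - 10 - 13 = 121 - 23 ≡ 24; y = λ·(10 - 24) - 6 ≡ 25. → (24, 25)

(24, 25)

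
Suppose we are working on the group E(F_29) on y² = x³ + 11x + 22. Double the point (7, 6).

tangent at (7, 6): λ = (3·7² + 11)/(2·6) ≡ 13/12. 12⁻¹ ≡ 17 (mod 29), so λ ≡ 13·17 ≡ 18.
  x = λ² - 7 - 7 = 324 - 14 ≡ 20; y = λ·(7 - 20) - 6 ≡ 21. → (20, 21)

(20, 21)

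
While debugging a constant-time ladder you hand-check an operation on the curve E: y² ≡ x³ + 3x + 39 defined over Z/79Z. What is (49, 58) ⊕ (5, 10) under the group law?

(49, 58) + (5, 10). λ = (10 - 58)/(5 - 49) ≡ 31/35 mod 79. 35⁻¹ ≡ 70 (mod 79), so λ ≡ 37.
  x = λ² - 49 - 5 = 1369 - 54 ≡ 51; y = λ·(49 - 51) - 58 ≡ 26. → (51, 26)

(51, 26)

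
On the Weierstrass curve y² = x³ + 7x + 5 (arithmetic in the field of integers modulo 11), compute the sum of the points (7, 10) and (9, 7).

(0, 7)

(7, 10) + (9, 7). λ = (7 - 10)/(9 - 7) ≡ 8/2 mod 11. 2⁻¹ ≡ 6 (mod 11), so λ ≡ 4.
  x = λ² - 7 - 9 = 16 - 16 ≡ 0; y = λ·(7 - 0) - 10 ≡ 7. → (0, 7)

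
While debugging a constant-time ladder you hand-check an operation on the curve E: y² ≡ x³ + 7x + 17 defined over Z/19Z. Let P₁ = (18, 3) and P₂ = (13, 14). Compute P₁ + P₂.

(5, 14)

(18, 3) + (13, 14). λ = (14 - 3)/(13 - 18) ≡ 11/14 mod 19. 14⁻¹ ≡ 15 (mod 19) since 14·15 = 210 ≡ 1, so λ ≡ 13.
  x = λ² - 18 - 13 = 169 - 31 ≡ 5; y = λ·(18 - 5) - 3 ≡ 14. → (5, 14)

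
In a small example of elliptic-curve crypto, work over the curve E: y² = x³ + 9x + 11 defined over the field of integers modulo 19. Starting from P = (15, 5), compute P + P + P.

(12, 2)

Repeated addition: build up to 3P.
2P: tangent at (15, 5): λ = (3·15² + 9)/(2·5) ≡ 0/10. 10⁻¹ ≡ 2 (mod 19) since 10·2 = 20 ≡ 1, so λ ≡ 0·2 ≡ 0.
  x = λ² - 15 - 15 = 0 - 30 ≡ 8; y = λ·(15 - 8) - 5 ≡ 14. → (8, 14)
3P: (8, 14) + (15, 5). λ = (5 - 14)/(15 - 8) ≡ 10/7 mod 19. 7⁻¹ ≡ 11 (mod 19) since 7·11 = 77 ≡ 1, so λ ≡ 15.
  x = λ² - 8 - 15 = 225 - 23 ≡ 12; y = λ·(8 - 12) - 14 ≡ 2. → (12, 2)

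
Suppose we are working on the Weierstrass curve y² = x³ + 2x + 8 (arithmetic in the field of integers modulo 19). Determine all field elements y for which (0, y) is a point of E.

none

x³ + 2x + 8 = 8 ≡ 8 (mod 19).
8 is a non-residue mod 19; no y exists.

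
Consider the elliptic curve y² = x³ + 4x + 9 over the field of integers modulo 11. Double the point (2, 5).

tangent at (2, 5): λ = (3·2² + 4)/(2·5) ≡ 5/10. 10⁻¹ ≡ 10 (mod 11), so λ ≡ 5·10 ≡ 6.
  x = λ² - 2 - 2 = 36 - 4 ≡ 10; y = λ·(2 - 10) - 5 ≡ 2. → (10, 2)

(10, 2)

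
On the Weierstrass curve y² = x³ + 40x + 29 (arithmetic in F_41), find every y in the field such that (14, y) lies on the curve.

x³ + 40x + 29 = 3333 ≡ 12 (mod 41).
12 is a non-residue mod 41; no y exists.

none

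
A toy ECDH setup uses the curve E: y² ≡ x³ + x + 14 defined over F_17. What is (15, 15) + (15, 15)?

(5, 12)

tangent at (15, 15): λ = (3·15² + 1)/(2·15) ≡ 13/13. 13⁻¹ ≡ 4 (mod 17), so λ ≡ 13·4 ≡ 1.
  x = λ² - 15 - 15 = 1 - 30 ≡ 5; y = λ·(15 - 5) - 15 ≡ 12. → (5, 12)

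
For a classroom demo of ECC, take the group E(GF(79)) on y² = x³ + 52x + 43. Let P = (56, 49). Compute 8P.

Double-and-add on 8 = (1000)₂. Start with P = (56, 49) for the leading 1-bit.
double: tangent at (56, 49): λ = (3·56² + 52)/(2·49) ≡ 59/19. 19⁻¹ ≡ 25 (mod 79) since 19·25 = 475 ≡ 1, so λ ≡ 59·25 ≡ 53.
  x = λ² - 56 - 56 = 2809 - 112 ≡ 11; y = λ·(56 - 11) - 49 ≡ 45. → (11, 45)
double: tangent at (11, 45): λ = (3·11² + 52)/(2·45) ≡ 20/11. 11⁻¹ ≡ 36 (mod 79), so λ ≡ 20·36 ≡ 9.
  x = λ² - 11 - 11 = 81 - 22 ≡ 59; y = λ·(11 - 59) - 45 ≡ 76. → (59, 76)
double: tangent at (59, 76): λ = (3·59² + 52)/(2·76) ≡ 67/73. 73⁻¹ ≡ 13 (mod 79), so λ ≡ 67·13 ≡ 2.
  x = λ² - 59 - 59 = 4 - 118 ≡ 44; y = λ·(59 - 44) - 76 ≡ 33. → (44, 33)

(44, 33)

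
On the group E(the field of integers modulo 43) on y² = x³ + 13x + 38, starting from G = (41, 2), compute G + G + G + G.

(26, 35)

Repeated addition: build up to 4G.
2G: tangent at (41, 2): λ = (3·41² + 13)/(2·2) ≡ 25/4. 4⁻¹ ≡ 11 (mod 43), so λ ≡ 25·11 ≡ 17.
  x = λ² - 41 - 41 = 289 - 82 ≡ 35; y = λ·(41 - 35) - 2 ≡ 14. → (35, 14)
3G: (35, 14) + (41, 2). λ = (2 - 14)/(41 - 35) ≡ 31/6 mod 43. 6⁻¹ ≡ 36 (mod 43) since 6·36 = 216 ≡ 1, so λ ≡ 41.
  x = λ² - 35 - 41 = 1681 - 76 ≡ 14; y = λ·(35 - 14) - 14 ≡ 30. → (14, 30)
4G: (14, 30) + (41, 2). λ = (2 - 30)/(41 - 14) ≡ 15/27 mod 43. 27⁻¹ ≡ 8 (mod 43) since 27·8 = 216 ≡ 1, so λ ≡ 34.
  x = λ² - 14 - 41 = 1156 - 55 ≡ 26; y = λ·(14 - 26) - 30 ≡ 35. → (26, 35)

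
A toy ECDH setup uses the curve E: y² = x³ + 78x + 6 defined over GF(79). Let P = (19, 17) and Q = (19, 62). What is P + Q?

O

The two points share x = 19 and their y-coordinates satisfy 17 + 62 ≡ 0 (mod 79), so they are inverses. Their sum is ∞.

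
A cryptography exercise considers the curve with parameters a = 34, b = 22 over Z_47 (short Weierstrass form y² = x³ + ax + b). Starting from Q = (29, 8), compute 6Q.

(41, 5)

Repeated addition: build up to 6Q.
2Q: tangent at (29, 8): λ = (3·29² + 34)/(2·8) ≡ 19/16. 16⁻¹ ≡ 3 (mod 47), so λ ≡ 19·3 ≡ 10.
  x = λ² - 29 - 29 = 100 - 58 ≡ 42; y = λ·(29 - 42) - 8 ≡ 3. → (42, 3)
3Q: (42, 3) + (29, 8). λ = (8 - 3)/(29 - 42) ≡ 5/34 mod 47. 34⁻¹ ≡ 18 (mod 47), so λ ≡ 43.
  x = λ² - 42 - 29 = 1849 - 71 ≡ 39; y = λ·(42 - 39) - 3 ≡ 32. → (39, 32)
4Q: (39, 32) + (29, 8). λ = (8 - 32)/(29 - 39) ≡ 23/37 mod 47. 37⁻¹ ≡ 14 (mod 47), so λ ≡ 40.
  x = λ² - 39 - 29 = 1600 - 68 ≡ 28; y = λ·(39 - 28) - 32 ≡ 32. → (28, 32)
5Q: (28, 32) + (29, 8). λ = (8 - 32)/(29 - 28) ≡ 23/1 mod 47. 1⁻¹ ≡ 1 (mod 47), so λ ≡ 23.
  x = λ² - 28 - 29 = 529 - 57 ≡ 2; y = λ·(28 - 2) - 32 ≡ 2. → (2, 2)
6Q: (2, 2) + (29, 8). λ = (8 - 2)/(29 - 2) ≡ 6/27 mod 47. 27⁻¹ ≡ 7 (mod 47) since 27·7 = 189 ≡ 1, so λ ≡ 42.
  x = λ² - 2 - 29 = 1764 - 31 ≡ 41; y = λ·(2 - 41) - 2 ≡ 5. → (41, 5)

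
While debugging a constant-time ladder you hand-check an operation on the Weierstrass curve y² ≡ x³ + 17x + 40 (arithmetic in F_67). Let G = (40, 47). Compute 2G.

tangent at (40, 47): λ = (3·40² + 17)/(2·47) ≡ 60/27. 27⁻¹ ≡ 5 (mod 67), so λ ≡ 60·5 ≡ 32.
  x = λ² - 40 - 40 = 1024 - 80 ≡ 6; y = λ·(40 - 6) - 47 ≡ 36. → (6, 36)

(6, 36)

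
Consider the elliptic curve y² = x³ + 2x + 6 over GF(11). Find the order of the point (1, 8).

7

2P: tangent at (1, 8): λ = (3·1² + 2)/(2·8) ≡ 5/5. 5⁻¹ ≡ 9 (mod 11), so λ ≡ 5·9 ≡ 1.
  x = λ² - 1 - 1 = 1 - 2 ≡ 10; y = λ·(1 - 10) - 8 ≡ 5. → (10, 5)
3P: (10, 5) + (1, 8). λ = (8 - 5)/(1 - 10) ≡ 3/2 mod 11. 2⁻¹ ≡ 6 (mod 11), so λ ≡ 7.
  x = λ² - 10 - 1 = 49 - 11 ≡ 5; y = λ·(10 - 5) - 5 ≡ 8. → (5, 8)
4P: (5, 8) + (1, 8). λ = (8 - 8)/(1 - 5) ≡ 0/7 mod 11. 7⁻¹ ≡ 8 (mod 11) since 7·8 = 56 ≡ 1, so λ ≡ 0.
  x = λ² - 5 - 1 = 0 - 6 ≡ 5; y = λ·(5 - 5) - 8 ≡ 3. → (5, 3)
5P: (5, 3) + (1, 8). λ = (8 - 3)/(1 - 5) ≡ 5/7 mod 11. 7⁻¹ ≡ 8 (mod 11), so λ ≡ 7.
  x = λ² - 5 - 1 = 49 - 6 ≡ 10; y = λ·(5 - 10) - 3 ≡ 6. → (10, 6)
6P: (10, 6) + (1, 8). λ = (8 - 6)/(1 - 10) ≡ 2/2 mod 11. 2⁻¹ ≡ 6 (mod 11) since 2·6 = 12 ≡ 1, so λ ≡ 1.
  x = λ² - 10 - 1 = 1 - 11 ≡ 1; y = λ·(10 - 1) - 6 ≡ 3. → (1, 3)
7P: (1, 3) + (1, 8): same x and y₁ ≡ -y₂, so the sum is O.
7P = O, so the order is 7.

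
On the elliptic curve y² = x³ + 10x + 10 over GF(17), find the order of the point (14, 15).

3

2P: tangent at (14, 15): λ = (3·14² + 10)/(2·15) ≡ 3/13. 13⁻¹ ≡ 4 (mod 17), so λ ≡ 3·4 ≡ 12.
  x = λ² - 14 - 14 = 144 - 28 ≡ 14; y = λ·(14 - 14) - 15 ≡ 2. → (14, 2)
3P: (14, 2) + (14, 15): same x and y₁ ≡ -y₂, so the sum is the point at infinity.
3P = the point at infinity, so the order is 3.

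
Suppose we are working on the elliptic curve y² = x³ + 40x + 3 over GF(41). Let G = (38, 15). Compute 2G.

(37, 5)

tangent at (38, 15): λ = (3·38² + 40)/(2·15) ≡ 26/30. 30⁻¹ ≡ 26 (mod 41) since 30·26 = 780 ≡ 1, so λ ≡ 26·26 ≡ 20.
  x = λ² - 38 - 38 = 400 - 76 ≡ 37; y = λ·(38 - 37) - 15 ≡ 5. → (37, 5)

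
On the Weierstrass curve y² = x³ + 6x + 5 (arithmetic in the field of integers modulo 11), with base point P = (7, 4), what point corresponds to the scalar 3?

(6, 9)

Repeated addition: build up to 3P.
2P: tangent at (7, 4): λ = (3·7² + 6)/(2·4) ≡ 10/8. 8⁻¹ ≡ 7 (mod 11) since 8·7 = 56 ≡ 1, so λ ≡ 10·7 ≡ 4.
  x = λ² - 7 - 7 = 16 - 14 ≡ 2; y = λ·(7 - 2) - 4 ≡ 5. → (2, 5)
3P: (2, 5) + (7, 4). λ = (4 - 5)/(7 - 2) ≡ 10/5 mod 11. 5⁻¹ ≡ 9 (mod 11) since 5·9 = 45 ≡ 1, so λ ≡ 2.
  x = λ² - 2 - 7 = 4 - 9 ≡ 6; y = λ·(2 - 6) - 5 ≡ 9. → (6, 9)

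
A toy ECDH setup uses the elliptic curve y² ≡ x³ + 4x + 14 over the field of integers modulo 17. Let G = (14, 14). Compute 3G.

(2, 8)

Repeated addition: build up to 3G.
2G: tangent at (14, 14): λ = (3·14² + 4)/(2·14) ≡ 14/11. 11⁻¹ ≡ 14 (mod 17) since 11·14 = 154 ≡ 1, so λ ≡ 14·14 ≡ 9.
  x = λ² - 14 - 14 = 81 - 28 ≡ 2; y = λ·(14 - 2) - 14 ≡ 9. → (2, 9)
3G: (2, 9) + (14, 14). λ = (14 - 9)/(14 - 2) ≡ 5/12 mod 17. 12⁻¹ ≡ 10 (mod 17), so λ ≡ 16.
  x = λ² - 2 - 14 = 256 - 16 ≡ 2; y = λ·(2 - 2) - 9 ≡ 8. → (2, 8)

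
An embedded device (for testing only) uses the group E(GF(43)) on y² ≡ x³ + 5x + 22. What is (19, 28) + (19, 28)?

tangent at (19, 28): λ = (3·19² + 5)/(2·28) ≡ 13/13. 13⁻¹ ≡ 10 (mod 43), so λ ≡ 13·10 ≡ 1.
  x = λ² - 19 - 19 = 1 - 38 ≡ 6; y = λ·(19 - 6) - 28 ≡ 28. → (6, 28)

(6, 28)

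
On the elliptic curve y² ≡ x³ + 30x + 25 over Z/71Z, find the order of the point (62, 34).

2P: tangent at (62, 34): λ = (3·62² + 30)/(2·34) ≡ 60/68. 68⁻¹ ≡ 47 (mod 71), so λ ≡ 60·47 ≡ 51.
  x = λ² - 62 - 62 = 2601 - 124 ≡ 63; y = λ·(62 - 63) - 34 ≡ 57. → (63, 57)
3P: (63, 57) + (62, 34). λ = (34 - 57)/(62 - 63) ≡ 48/70 mod 71. 70⁻¹ ≡ 70 (mod 71), so λ ≡ 23.
  x = λ² - 63 - 62 = 529 - 125 ≡ 49; y = λ·(63 - 49) - 57 ≡ 52. → (49, 52)
4P: (49, 52) + (62, 34). λ = (34 - 52)/(62 - 49) ≡ 53/13 mod 71. 13⁻¹ ≡ 11 (mod 71), so λ ≡ 15.
  x = λ² - 49 - 62 = 225 - 111 ≡ 43; y = λ·(49 - 43) - 52 ≡ 38. → (43, 38)
5P: (43, 38) + (62, 34). λ = (34 - 38)/(62 - 43) ≡ 67/19 mod 71. 19⁻¹ ≡ 15 (mod 71), so λ ≡ 11.
  x = λ² - 43 - 62 = 121 - 105 ≡ 16; y = λ·(43 - 16) - 38 ≡ 46. → (16, 46)
6P: (16, 46) + (62, 34). λ = (34 - 46)/(62 - 16) ≡ 59/46 mod 71. 46⁻¹ ≡ 17 (mod 71) since 46·17 = 782 ≡ 1, so λ ≡ 9.
  x = λ² - 16 - 62 = 81 - 78 ≡ 3; y = λ·(16 - 3) - 46 ≡ 0. → (3, 0)
7P: (3, 0) + (62, 34). λ = (34 - 0)/(62 - 3) ≡ 34/59 mod 71. 59⁻¹ ≡ 65 (mod 71), so λ ≡ 9.
  x = λ² - 3 - 62 = 81 - 65 ≡ 16; y = λ·(3 - 16) - 0 ≡ 25. → (16, 25)
8P: (16, 25) + (62, 34). λ = (34 - 25)/(62 - 16) ≡ 9/46 mod 71. 46⁻¹ ≡ 17 (mod 71), so λ ≡ 11.
  x = λ² - 16 - 62 = 121 - 78 ≡ 43; y = λ·(16 - 43) - 25 ≡ 33. → (43, 33)
9P: (43, 33) + (62, 34). λ = (34 - 33)/(62 - 43) ≡ 1/19 mod 71. 19⁻¹ ≡ 15 (mod 71), so λ ≡ 15.
  x = λ² - 43 - 62 = 225 - 105 ≡ 49; y = λ·(43 - 49) - 33 ≡ 19. → (49, 19)
10P: (49, 19) + (62, 34). λ = (34 - 19)/(62 - 49) ≡ 15/13 mod 71. 13⁻¹ ≡ 11 (mod 71) since 13·11 = 143 ≡ 1, so λ ≡ 23.
  x = λ² - 49 - 62 = 529 - 111 ≡ 63; y = λ·(49 - 63) - 19 ≡ 14. → (63, 14)
11P: (63, 14) + (62, 34). λ = (34 - 14)/(62 - 63) ≡ 20/70 mod 71. 70⁻¹ ≡ 70 (mod 71) since 70·70 = 4900 ≡ 1, so λ ≡ 51.
  x = λ² - 63 - 62 = 2601 - 125 ≡ 62; y = λ·(63 - 62) - 14 ≡ 37. → (62, 37)
12P: (62, 37) + (62, 34): same x and y₁ ≡ -y₂, so the sum is O.
12P = O, so the order is 12.

12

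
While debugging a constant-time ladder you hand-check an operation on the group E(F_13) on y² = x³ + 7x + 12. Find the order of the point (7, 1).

8

2P: tangent at (7, 1): λ = (3·7² + 7)/(2·1) ≡ 11/2. 2⁻¹ ≡ 7 (mod 13) since 2·7 = 14 ≡ 1, so λ ≡ 11·7 ≡ 12.
  x = λ² - 7 - 7 = 144 - 14 ≡ 0; y = λ·(7 - 0) - 1 ≡ 5. → (0, 5)
3P: (0, 5) + (7, 1). λ = (1 - 5)/(7 - 0) ≡ 9/7 mod 13. 7⁻¹ ≡ 2 (mod 13) since 7·2 = 14 ≡ 1, so λ ≡ 5.
  x = λ² - 0 - 7 = 25 - 7 ≡ 5; y = λ·(0 - 5) - 5 ≡ 9. → (5, 9)
4P: (5, 9) + (7, 1). λ = (1 - 9)/(7 - 5) ≡ 5/2 mod 13. 2⁻¹ ≡ 7 (mod 13), so λ ≡ 9.
  x = λ² - 5 - 7 = 81 - 12 ≡ 4; y = λ·(5 - 4) - 9 ≡ 0. → (4, 0)
5P: (4, 0) + (7, 1). λ = (1 - 0)/(7 - 4) ≡ 1/3 mod 13. 3⁻¹ ≡ 9 (mod 13), so λ ≡ 9.
  x = λ² - 4 - 7 = 81 - 11 ≡ 5; y = λ·(4 - 5) - 0 ≡ 4. → (5, 4)
6P: (5, 4) + (7, 1). λ = (1 - 4)/(7 - 5) ≡ 10/2 mod 13. 2⁻¹ ≡ 7 (mod 13) since 2·7 = 14 ≡ 1, so λ ≡ 5.
  x = λ² - 5 - 7 = 25 - 12 ≡ 0; y = λ·(5 - 0) - 4 ≡ 8. → (0, 8)
7P: (0, 8) + (7, 1). λ = (1 - 8)/(7 - 0) ≡ 6/7 mod 13. 7⁻¹ ≡ 2 (mod 13), so λ ≡ 12.
  x = λ² - 0 - 7 = 144 - 7 ≡ 7; y = λ·(0 - 7) - 8 ≡ 12. → (7, 12)
8P: (7, 12) + (7, 1): same x and y₁ ≡ -y₂, so the sum is the point at infinity.
8P = the point at infinity, so the order is 8.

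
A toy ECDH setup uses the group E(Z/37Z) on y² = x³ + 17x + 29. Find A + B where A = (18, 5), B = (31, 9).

(24, 33)

(18, 5) + (31, 9). λ = (9 - 5)/(31 - 18) ≡ 4/13 mod 37. 13⁻¹ ≡ 20 (mod 37), so λ ≡ 6.
  x = λ² - 18 - 31 = 36 - 49 ≡ 24; y = λ·(18 - 24) - 5 ≡ 33. → (24, 33)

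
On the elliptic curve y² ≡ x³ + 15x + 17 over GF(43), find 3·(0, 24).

Write P = (0, 24).
Repeated addition: build up to 3P.
2P: tangent at (0, 24): λ = (3·0² + 15)/(2·24) ≡ 15/5. 5⁻¹ ≡ 26 (mod 43) since 5·26 = 130 ≡ 1, so λ ≡ 15·26 ≡ 3.
  x = λ² - 0 - 0 = 9 - 0 ≡ 9; y = λ·(0 - 9) - 24 ≡ 35. → (9, 35)
3P: (9, 35) + (0, 24). λ = (24 - 35)/(0 - 9) ≡ 32/34 mod 43. 34⁻¹ ≡ 19 (mod 43), so λ ≡ 6.
  x = λ² - 9 - 0 = 36 - 9 ≡ 27; y = λ·(9 - 27) - 35 ≡ 29. → (27, 29)

(27, 29)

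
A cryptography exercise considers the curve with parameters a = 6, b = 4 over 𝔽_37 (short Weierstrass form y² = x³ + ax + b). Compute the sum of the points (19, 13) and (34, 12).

(9, 11)

(19, 13) + (34, 12). λ = (12 - 13)/(34 - 19) ≡ 36/15 mod 37. 15⁻¹ ≡ 5 (mod 37) since 15·5 = 75 ≡ 1, so λ ≡ 32.
  x = λ² - 19 - 34 = 1024 - 53 ≡ 9; y = λ·(19 - 9) - 13 ≡ 11. → (9, 11)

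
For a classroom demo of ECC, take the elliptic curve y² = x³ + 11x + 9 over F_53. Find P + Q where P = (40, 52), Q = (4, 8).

(19, 9)

(40, 52) + (4, 8). λ = (8 - 52)/(4 - 40) ≡ 9/17 mod 53. 17⁻¹ ≡ 25 (mod 53), so λ ≡ 13.
  x = λ² - 40 - 4 = 169 - 44 ≡ 19; y = λ·(40 - 19) - 52 ≡ 9. → (19, 9)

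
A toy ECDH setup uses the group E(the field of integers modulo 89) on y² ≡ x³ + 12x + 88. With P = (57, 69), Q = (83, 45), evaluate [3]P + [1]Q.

(12, 64)

First 3P:
Repeated addition: build up to 3P.
2P: tangent at (57, 69): λ = (3·57² + 12)/(2·69) ≡ 58/49. 49⁻¹ ≡ 20 (mod 89) since 49·20 = 980 ≡ 1, so λ ≡ 58·20 ≡ 3.
  x = λ² - 57 - 57 = 9 - 114 ≡ 73; y = λ·(57 - 73) - 69 ≡ 61. → (73, 61)
3P: (73, 61) + (57, 69). λ = (69 - 61)/(57 - 73) ≡ 8/73 mod 89. 73⁻¹ ≡ 50 (mod 89) since 73·50 = 3650 ≡ 1, so λ ≡ 44.
  x = λ² - 73 - 57 = 1936 - 130 ≡ 26; y = λ·(73 - 26) - 61 ≡ 49. → (26, 49)
3P = (26, 49).
Finally 3P + Q:
(26, 49) + (83, 45). λ = (45 - 49)/(83 - 26) ≡ 85/57 mod 89. 57⁻¹ ≡ 25 (mod 89), so λ ≡ 78.
  x = λ² - 26 - 83 = 6084 - 109 ≡ 12; y = λ·(26 - 12) - 49 ≡ 64. → (12, 64)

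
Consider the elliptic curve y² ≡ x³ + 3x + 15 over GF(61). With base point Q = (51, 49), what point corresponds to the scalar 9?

(27, 25)

Double-and-add on 9 = (1001)₂. Start with Q = (51, 49) for the leading 1-bit.
double: tangent at (51, 49): λ = (3·51² + 3)/(2·49) ≡ 59/37. 37⁻¹ ≡ 33 (mod 61) since 37·33 = 1221 ≡ 1, so λ ≡ 59·33 ≡ 56.
  x = λ² - 51 - 51 = 3136 - 102 ≡ 45; y = λ·(51 - 45) - 49 ≡ 43. → (45, 43)
double: tangent at (45, 43): λ = (3·45² + 3)/(2·43) ≡ 39/25. 25⁻¹ ≡ 22 (mod 61), so λ ≡ 39·22 ≡ 4.
  x = λ² - 45 - 45 = 16 - 90 ≡ 48; y = λ·(45 - 48) - 43 ≡ 6. → (48, 6)
double: tangent at (48, 6): λ = (3·48² + 3)/(2·6) ≡ 22/12. 12⁻¹ ≡ 56 (mod 61) since 12·56 = 672 ≡ 1, so λ ≡ 22·56 ≡ 12.
  x = λ² - 48 - 48 = 144 - 96 ≡ 48; y = λ·(48 - 48) - 6 ≡ 55. → (48, 55)
add Q: (48, 55) + (51, 49). λ = (49 - 55)/(51 - 48) ≡ 55/3 mod 61. 3⁻¹ ≡ 41 (mod 61), so λ ≡ 59.
  x = λ² - 48 - 51 = 3481 - 99 ≡ 27; y = λ·(48 - 27) - 55 ≡ 25. → (27, 25)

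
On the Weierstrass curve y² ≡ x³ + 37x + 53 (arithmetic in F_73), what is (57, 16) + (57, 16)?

tangent at (57, 16): λ = (3·57² + 37)/(2·16) ≡ 2/32. 32⁻¹ ≡ 16 (mod 73), so λ ≡ 2·16 ≡ 32.
  x = λ² - 57 - 57 = 1024 - 114 ≡ 34; y = λ·(57 - 34) - 16 ≡ 63. → (34, 63)

(34, 63)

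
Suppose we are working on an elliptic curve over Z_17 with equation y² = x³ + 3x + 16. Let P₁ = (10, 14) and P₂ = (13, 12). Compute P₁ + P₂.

(2, 9)

(10, 14) + (13, 12). λ = (12 - 14)/(13 - 10) ≡ 15/3 mod 17. 3⁻¹ ≡ 6 (mod 17) since 3·6 = 18 ≡ 1, so λ ≡ 5.
  x = λ² - 10 - 13 = 25 - 23 ≡ 2; y = λ·(10 - 2) - 14 ≡ 9. → (2, 9)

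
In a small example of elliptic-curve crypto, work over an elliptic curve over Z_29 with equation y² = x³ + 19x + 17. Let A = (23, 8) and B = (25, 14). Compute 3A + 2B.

(2, 18)

First 3A:
Repeated addition: build up to 3A.
2A: tangent at (23, 8): λ = (3·23² + 19)/(2·8) ≡ 11/16. 16⁻¹ ≡ 20 (mod 29) since 16·20 = 320 ≡ 1, so λ ≡ 11·20 ≡ 17.
  x = λ² - 23 - 23 = 289 - 46 ≡ 11; y = λ·(23 - 11) - 8 ≡ 22. → (11, 22)
3A: (11, 22) + (23, 8). λ = (8 - 22)/(23 - 11) ≡ 15/12 mod 29. 12⁻¹ ≡ 17 (mod 29), so λ ≡ 23.
  x = λ² - 11 - 23 = 529 - 34 ≡ 2; y = λ·(11 - 2) - 22 ≡ 11. → (2, 11)
3A = (2, 11).
Next 2B:
Repeated addition: build up to 2B.
2B: tangent at (25, 14): λ = (3·25² + 19)/(2·14) ≡ 9/28. 28⁻¹ ≡ 28 (mod 29) since 28·28 = 784 ≡ 1, so λ ≡ 9·28 ≡ 20.
  x = λ² - 25 - 25 = 400 - 50 ≡ 2; y = λ·(25 - 2) - 14 ≡ 11. → (2, 11)
2B = (2, 11).
Finally 3A + 2B:
tangent at (2, 11): λ = (3·2² + 19)/(2·11) ≡ 2/22. 22⁻¹ ≡ 4 (mod 29) since 22·4 = 88 ≡ 1, so λ ≡ 2·4 ≡ 8.
  x = λ² - 2 - 2 = 64 - 4 ≡ 2; y = λ·(2 - 2) - 11 ≡ 18. → (2, 18)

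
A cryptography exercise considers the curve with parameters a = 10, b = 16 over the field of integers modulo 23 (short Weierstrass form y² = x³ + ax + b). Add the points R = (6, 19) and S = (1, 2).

(6, 19) + (1, 2). λ = (2 - 19)/(1 - 6) ≡ 6/18 mod 23. 18⁻¹ ≡ 9 (mod 23) since 18·9 = 162 ≡ 1, so λ ≡ 8.
  x = λ² - 6 - 1 = 64 - 7 ≡ 11; y = λ·(6 - 11) - 19 ≡ 10. → (11, 10)

(11, 10)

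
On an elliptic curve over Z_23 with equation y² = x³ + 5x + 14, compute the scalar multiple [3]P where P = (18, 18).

Repeated addition: build up to 3P.
2P: tangent at (18, 18): λ = (3·18² + 5)/(2·18) ≡ 11/13. 13⁻¹ ≡ 16 (mod 23) since 13·16 = 208 ≡ 1, so λ ≡ 11·16 ≡ 15.
  x = λ² - 18 - 18 = 225 - 36 ≡ 5; y = λ·(18 - 5) - 18 ≡ 16. → (5, 16)
3P: (5, 16) + (18, 18). λ = (18 - 16)/(18 - 5) ≡ 2/13 mod 23. 13⁻¹ ≡ 16 (mod 23) since 13·16 = 208 ≡ 1, so λ ≡ 9.
  x = λ² - 5 - 18 = 81 - 23 ≡ 12; y = λ·(5 - 12) - 16 ≡ 13. → (12, 13)

(12, 13)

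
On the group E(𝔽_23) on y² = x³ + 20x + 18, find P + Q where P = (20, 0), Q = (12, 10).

(17, 2)

(20, 0) + (12, 10). λ = (10 - 0)/(12 - 20) ≡ 10/15 mod 23. 15⁻¹ ≡ 20 (mod 23), so λ ≡ 16.
  x = λ² - 20 - 12 = 256 - 32 ≡ 17; y = λ·(20 - 17) - 0 ≡ 2. → (17, 2)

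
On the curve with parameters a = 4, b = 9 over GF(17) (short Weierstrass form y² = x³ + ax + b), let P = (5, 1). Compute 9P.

Double-and-add on 9 = (1001)₂. Start with P = (5, 1) for the leading 1-bit.
double: tangent at (5, 1): λ = (3·5² + 4)/(2·1) ≡ 11/2. 2⁻¹ ≡ 9 (mod 17), so λ ≡ 11·9 ≡ 14.
  x = λ² - 5 - 5 = 196 - 10 ≡ 16; y = λ·(5 - 16) - 1 ≡ 15. → (16, 15)
double: tangent at (16, 15): λ = (3·16² + 4)/(2·15) ≡ 7/13. 13⁻¹ ≡ 4 (mod 17) since 13·4 = 52 ≡ 1, so λ ≡ 7·4 ≡ 11.
  x = λ² - 16 - 16 = 121 - 32 ≡ 4; y = λ·(16 - 4) - 15 ≡ 15. → (4, 15)
double: tangent at (4, 15): λ = (3·4² + 4)/(2·15) ≡ 1/13. 13⁻¹ ≡ 4 (mod 17), so λ ≡ 1·4 ≡ 4.
  x = λ² - 4 - 4 = 16 - 8 ≡ 8; y = λ·(4 - 8) - 15 ≡ 3. → (8, 3)
add P: (8, 3) + (5, 1). λ = (1 - 3)/(5 - 8) ≡ 15/14 mod 17. 14⁻¹ ≡ 11 (mod 17), so λ ≡ 12.
  x = λ² - 8 - 5 = 144 - 13 ≡ 12; y = λ·(8 - 12) - 3 ≡ 0. → (12, 0)

(12, 0)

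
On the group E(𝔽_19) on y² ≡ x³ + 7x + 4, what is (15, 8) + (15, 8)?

(0, 2)

tangent at (15, 8): λ = (3·15² + 7)/(2·8) ≡ 17/16. 16⁻¹ ≡ 6 (mod 19) since 16·6 = 96 ≡ 1, so λ ≡ 17·6 ≡ 7.
  x = λ² - 15 - 15 = 49 - 30 ≡ 0; y = λ·(15 - 0) - 8 ≡ 2. → (0, 2)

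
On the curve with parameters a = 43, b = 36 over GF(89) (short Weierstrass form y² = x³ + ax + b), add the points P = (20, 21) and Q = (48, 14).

(20, 21) + (48, 14). λ = (14 - 21)/(48 - 20) ≡ 82/28 mod 89. 28⁻¹ ≡ 35 (mod 89), so λ ≡ 22.
  x = λ² - 20 - 48 = 484 - 68 ≡ 60; y = λ·(20 - 60) - 21 ≡ 78. → (60, 78)

(60, 78)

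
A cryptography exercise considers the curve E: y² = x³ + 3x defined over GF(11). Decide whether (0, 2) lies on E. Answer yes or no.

no

y² = 2² ≡ 4; x³ + 3x + 0 = 0 ≡ 0 (mod 11). 4 ≠ 0.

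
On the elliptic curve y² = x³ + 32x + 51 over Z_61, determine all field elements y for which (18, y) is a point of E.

none

x³ + 32x + 51 = 6459 ≡ 54 (mod 61).
54 is a non-residue mod 61; no y exists.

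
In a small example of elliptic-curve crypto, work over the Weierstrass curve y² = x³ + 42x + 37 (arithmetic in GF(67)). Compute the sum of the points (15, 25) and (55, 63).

(51, 48)

(15, 25) + (55, 63). λ = (63 - 25)/(55 - 15) ≡ 38/40 mod 67. 40⁻¹ ≡ 62 (mod 67), so λ ≡ 11.
  x = λ² - 15 - 55 = 121 - 70 ≡ 51; y = λ·(15 - 51) - 25 ≡ 48. → (51, 48)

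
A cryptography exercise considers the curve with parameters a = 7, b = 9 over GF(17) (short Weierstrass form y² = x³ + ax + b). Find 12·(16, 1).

(16, 1)

Write Q = (16, 1).
Double-and-add on 12 = (1100)₂. Start with Q = (16, 1) for the leading 1-bit.
double: tangent at (16, 1): λ = (3·16² + 7)/(2·1) ≡ 10/2. 2⁻¹ ≡ 9 (mod 17) since 2·9 = 18 ≡ 1, so λ ≡ 10·9 ≡ 5.
  x = λ² - 16 - 16 = 25 - 32 ≡ 10; y = λ·(16 - 10) - 1 ≡ 12. → (10, 12)
add Q: (10, 12) + (16, 1). λ = (1 - 12)/(16 - 10) ≡ 6/6 mod 17. 6⁻¹ ≡ 3 (mod 17), so λ ≡ 1.
  x = λ² - 10 - 16 = 1 - 26 ≡ 9; y = λ·(10 - 9) - 12 ≡ 6. → (9, 6)
double: tangent at (9, 6): λ = (3·9² + 7)/(2·6) ≡ 12/12. 12⁻¹ ≡ 10 (mod 17) since 12·10 = 120 ≡ 1, so λ ≡ 12·10 ≡ 1.
  x = λ² - 9 - 9 = 1 - 18 ≡ 0; y = λ·(9 - 0) - 6 ≡ 3. → (0, 3)
double: tangent at (0, 3): λ = (3·0² + 7)/(2·3) ≡ 7/6. 6⁻¹ ≡ 3 (mod 17) since 6·3 = 18 ≡ 1, so λ ≡ 7·3 ≡ 4.
  x = λ² - 0 - 0 = 16 - 0 ≡ 16; y = λ·(0 - 16) - 3 ≡ 1. → (16, 1)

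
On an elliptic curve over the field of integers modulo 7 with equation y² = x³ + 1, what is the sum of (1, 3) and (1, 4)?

O

The two points share x = 1 and their y-coordinates satisfy 3 + 4 ≡ 0 (mod 7), so they are inverses. Their sum is O.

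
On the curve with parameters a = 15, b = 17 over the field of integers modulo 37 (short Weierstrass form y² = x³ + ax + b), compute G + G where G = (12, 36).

tangent at (12, 36): λ = (3·12² + 15)/(2·36) ≡ 3/35. 35⁻¹ ≡ 18 (mod 37), so λ ≡ 3·18 ≡ 17.
  x = λ² - 12 - 12 = 289 - 24 ≡ 6; y = λ·(12 - 6) - 36 ≡ 29. → (6, 29)

(6, 29)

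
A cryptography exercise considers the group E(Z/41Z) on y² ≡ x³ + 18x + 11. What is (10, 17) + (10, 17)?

(13, 8)

tangent at (10, 17): λ = (3·10² + 18)/(2·17) ≡ 31/34. 34⁻¹ ≡ 35 (mod 41), so λ ≡ 31·35 ≡ 19.
  x = λ² - 10 - 10 = 361 - 20 ≡ 13; y = λ·(10 - 13) - 17 ≡ 8. → (13, 8)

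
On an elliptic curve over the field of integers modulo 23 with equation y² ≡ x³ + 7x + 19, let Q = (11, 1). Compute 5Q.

(5, 15)

Repeated addition: build up to 5Q.
2Q: tangent at (11, 1): λ = (3·11² + 7)/(2·1) ≡ 2/2. 2⁻¹ ≡ 12 (mod 23), so λ ≡ 2·12 ≡ 1.
  x = λ² - 11 - 11 = 1 - 22 ≡ 2; y = λ·(11 - 2) - 1 ≡ 8. → (2, 8)
3Q: (2, 8) + (11, 1). λ = (1 - 8)/(11 - 2) ≡ 16/9 mod 23. 9⁻¹ ≡ 18 (mod 23) since 9·18 = 162 ≡ 1, so λ ≡ 12.
  x = λ² - 2 - 11 = 144 - 13 ≡ 16; y = λ·(2 - 16) - 8 ≡ 8. → (16, 8)
4Q: (16, 8) + (11, 1). λ = (1 - 8)/(11 - 16) ≡ 16/18 mod 23. 18⁻¹ ≡ 9 (mod 23), so λ ≡ 6.
  x = λ² - 16 - 11 = 36 - 27 ≡ 9; y = λ·(16 - 9) - 8 ≡ 11. → (9, 11)
5Q: (9, 11) + (11, 1). λ = (1 - 11)/(11 - 9) ≡ 13/2 mod 23. 2⁻¹ ≡ 12 (mod 23) since 2·12 = 24 ≡ 1, so λ ≡ 18.
  x = λ² - 9 - 11 = 324 - 20 ≡ 5; y = λ·(9 - 5) - 11 ≡ 15. → (5, 15)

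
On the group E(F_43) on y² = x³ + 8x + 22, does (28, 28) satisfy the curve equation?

y² = 28² ≡ 10; x³ + 8x + 22 = 22198 ≡ 10 (mod 43). 10 = 10.

yes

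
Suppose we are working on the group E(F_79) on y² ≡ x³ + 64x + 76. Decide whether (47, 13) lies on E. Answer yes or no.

y² = 13² ≡ 11; x³ + 64x + 76 = 106907 ≡ 20 (mod 79). 11 ≠ 20.

no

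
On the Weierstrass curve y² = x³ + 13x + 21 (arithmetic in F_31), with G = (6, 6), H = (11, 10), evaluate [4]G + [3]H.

First 4G:
Repeated addition: build up to 4G.
2G: tangent at (6, 6): λ = (3·6² + 13)/(2·6) ≡ 28/12. 12⁻¹ ≡ 13 (mod 31), so λ ≡ 28·13 ≡ 23.
  x = λ² - 6 - 6 = 529 - 12 ≡ 21; y = λ·(6 - 21) - 6 ≡ 21. → (21, 21)
3G: (21, 21) + (6, 6). λ = (6 - 21)/(6 - 21) ≡ 16/16 mod 31. 16⁻¹ ≡ 2 (mod 31), so λ ≡ 1.
  x = λ² - 21 - 6 = 1 - 27 ≡ 5; y = λ·(21 - 5) - 21 ≡ 26. → (5, 26)
4G: (5, 26) + (6, 6). λ = (6 - 26)/(6 - 5) ≡ 11/1 mod 31. 1⁻¹ ≡ 1 (mod 31), so λ ≡ 11.
  x = λ² - 5 - 6 = 121 - 11 ≡ 17; y = λ·(5 - 17) - 26 ≡ 28. → (17, 28)
4G = (17, 28).
Next 3H:
Repeated addition: build up to 3H.
2H: tangent at (11, 10): λ = (3·11² + 13)/(2·10) ≡ 4/20. 20⁻¹ ≡ 14 (mod 31), so λ ≡ 4·14 ≡ 25.
  x = λ² - 11 - 11 = 625 - 22 ≡ 14; y = λ·(11 - 14) - 10 ≡ 8. → (14, 8)
3H: (14, 8) + (11, 10). λ = (10 - 8)/(11 - 14) ≡ 2/28 mod 31. 28⁻¹ ≡ 10 (mod 31) since 28·10 = 280 ≡ 1, so λ ≡ 20.
  x = λ² - 14 - 11 = 400 - 25 ≡ 3; y = λ·(14 - 3) - 8 ≡ 26. → (3, 26)
3H = (3, 26).
Finally 4G + 3H:
(17, 28) + (3, 26). λ = (26 - 28)/(3 - 17) ≡ 29/17 mod 31. 17⁻¹ ≡ 11 (mod 31) since 17·11 = 187 ≡ 1, so λ ≡ 9.
  x = λ² - 17 - 3 = 81 - 20 ≡ 30; y = λ·(17 - 30) - 28 ≡ 10. → (30, 10)

(30, 10)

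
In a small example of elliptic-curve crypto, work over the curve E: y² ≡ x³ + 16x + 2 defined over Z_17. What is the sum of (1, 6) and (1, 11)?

O

The two points share x = 1 and their y-coordinates satisfy 6 + 11 ≡ 0 (mod 17), so they are inverses. Their sum is O.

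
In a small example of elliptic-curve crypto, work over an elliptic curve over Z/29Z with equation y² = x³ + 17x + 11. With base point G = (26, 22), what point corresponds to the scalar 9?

(1, 0)

Double-and-add on 9 = (1001)₂. Start with G = (26, 22) for the leading 1-bit.
double: tangent at (26, 22): λ = (3·26² + 17)/(2·22) ≡ 15/15. 15⁻¹ ≡ 2 (mod 29), so λ ≡ 15·2 ≡ 1.
  x = λ² - 26 - 26 = 1 - 52 ≡ 7; y = λ·(26 - 7) - 22 ≡ 26. → (7, 26)
double: tangent at (7, 26): λ = (3·7² + 17)/(2·26) ≡ 19/23. 23⁻¹ ≡ 24 (mod 29), so λ ≡ 19·24 ≡ 21.
  x = λ² - 7 - 7 = 441 - 14 ≡ 21; y = λ·(7 - 21) - 26 ≡ 28. → (21, 28)
double: tangent at (21, 28): λ = (3·21² + 17)/(2·28) ≡ 6/27. 27⁻¹ ≡ 14 (mod 29) since 27·14 = 378 ≡ 1, so λ ≡ 6·14 ≡ 26.
  x = λ² - 21 - 21 = 676 - 42 ≡ 25; y = λ·(21 - 25) - 28 ≡ 13. → (25, 13)
add G: (25, 13) + (26, 22). λ = (22 - 13)/(26 - 25) ≡ 9/1 mod 29. 1⁻¹ ≡ 1 (mod 29), so λ ≡ 9.
  x = λ² - 25 - 26 = 81 - 51 ≡ 1; y = λ·(25 - 1) - 13 ≡ 0. → (1, 0)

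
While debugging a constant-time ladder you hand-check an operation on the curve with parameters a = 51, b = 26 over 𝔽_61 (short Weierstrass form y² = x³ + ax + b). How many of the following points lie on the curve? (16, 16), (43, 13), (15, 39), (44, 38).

2

(16, 16): 16² ≡ 12, rhs ≡ 58 → off.
(43, 13): 13² ≡ 47, rhs ≡ 47 → on.
(15, 39): 39² ≡ 57, rhs ≡ 18 → off.
(44, 38): 38² ≡ 41, rhs ≡ 41 → on.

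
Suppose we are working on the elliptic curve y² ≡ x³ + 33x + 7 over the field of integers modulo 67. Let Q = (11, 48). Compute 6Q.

(66, 24)

Double-and-add on 6 = (110)₂. Start with Q = (11, 48) for the leading 1-bit.
double: tangent at (11, 48): λ = (3·11² + 33)/(2·48) ≡ 61/29. 29⁻¹ ≡ 37 (mod 67) since 29·37 = 1073 ≡ 1, so λ ≡ 61·37 ≡ 46.
  x = λ² - 11 - 11 = 2116 - 22 ≡ 17; y = λ·(11 - 17) - 48 ≡ 11. → (17, 11)
add Q: (17, 11) + (11, 48). λ = (48 - 11)/(11 - 17) ≡ 37/61 mod 67. 61⁻¹ ≡ 11 (mod 67), so λ ≡ 5.
  x = λ² - 17 - 11 = 25 - 28 ≡ 64; y = λ·(17 - 64) - 11 ≡ 22. → (64, 22)
double: tangent at (64, 22): λ = (3·64² + 33)/(2·22) ≡ 60/44. 44⁻¹ ≡ 32 (mod 67), so λ ≡ 60·32 ≡ 44.
  x = λ² - 64 - 64 = 1936 - 128 ≡ 66; y = λ·(64 - 66) - 22 ≡ 24. → (66, 24)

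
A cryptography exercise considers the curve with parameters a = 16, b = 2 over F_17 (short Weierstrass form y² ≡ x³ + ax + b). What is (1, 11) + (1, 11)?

tangent at (1, 11): λ = (3·1² + 16)/(2·11) ≡ 2/5. 5⁻¹ ≡ 7 (mod 17), so λ ≡ 2·7 ≡ 14.
  x = λ² - 1 - 1 = 196 - 2 ≡ 7; y = λ·(1 - 7) - 11 ≡ 7. → (7, 7)

(7, 7)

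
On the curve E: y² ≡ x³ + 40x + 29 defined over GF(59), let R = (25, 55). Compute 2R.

(25, 4)

tangent at (25, 55): λ = (3·25² + 40)/(2·55) ≡ 27/51. 51⁻¹ ≡ 22 (mod 59), so λ ≡ 27·22 ≡ 4.
  x = λ² - 25 - 25 = 16 - 50 ≡ 25; y = λ·(25 - 25) - 55 ≡ 4. → (25, 4)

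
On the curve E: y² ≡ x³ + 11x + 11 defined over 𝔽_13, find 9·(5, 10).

(5, 3)

Write G = (5, 10).
Repeated addition: build up to 9G.
2G: tangent at (5, 10): λ = (3·5² + 11)/(2·10) ≡ 8/7. 7⁻¹ ≡ 2 (mod 13), so λ ≡ 8·2 ≡ 3.
  x = λ² - 5 - 5 = 9 - 10 ≡ 12; y = λ·(5 - 12) - 10 ≡ 8. → (12, 8)
3G: (12, 8) + (5, 10). λ = (10 - 8)/(5 - 12) ≡ 2/6 mod 13. 6⁻¹ ≡ 11 (mod 13), so λ ≡ 9.
  x = λ² - 12 - 5 = 81 - 17 ≡ 12; y = λ·(12 - 12) - 8 ≡ 5. → (12, 5)
4G: (12, 5) + (5, 10). λ = (10 - 5)/(5 - 12) ≡ 5/6 mod 13. 6⁻¹ ≡ 11 (mod 13), so λ ≡ 3.
  x = λ² - 12 - 5 = 9 - 17 ≡ 5; y = λ·(12 - 5) - 5 ≡ 3. → (5, 3)
5G: (5, 3) + (5, 10): same x and y₁ ≡ -y₂, so the sum is O.
6G: O + (5, 10) = (5, 10) (identity).
7G: tangent at (5, 10): λ = (3·5² + 11)/(2·10) ≡ 8/7. 7⁻¹ ≡ 2 (mod 13), so λ ≡ 8·2 ≡ 3.
  x = λ² - 5 - 5 = 9 - 10 ≡ 12; y = λ·(5 - 12) - 10 ≡ 8. → (12, 8)
8G: (12, 8) + (5, 10). λ = (10 - 8)/(5 - 12) ≡ 2/6 mod 13. 6⁻¹ ≡ 11 (mod 13) since 6·11 = 66 ≡ 1, so λ ≡ 9.
  x = λ² - 12 - 5 = 81 - 17 ≡ 12; y = λ·(12 - 12) - 8 ≡ 5. → (12, 5)
9G: (12, 5) + (5, 10). λ = (10 - 5)/(5 - 12) ≡ 5/6 mod 13. 6⁻¹ ≡ 11 (mod 13), so λ ≡ 3.
  x = λ² - 12 - 5 = 9 - 17 ≡ 5; y = λ·(12 - 5) - 5 ≡ 3. → (5, 3)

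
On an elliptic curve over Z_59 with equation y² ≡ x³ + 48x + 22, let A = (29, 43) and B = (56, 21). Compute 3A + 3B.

(42, 4)

First 3A:
Repeated addition: build up to 3A.
2A: tangent at (29, 43): λ = (3·29² + 48)/(2·43) ≡ 34/27. 27⁻¹ ≡ 35 (mod 59), so λ ≡ 34·35 ≡ 10.
  x = λ² - 29 - 29 = 100 - 58 ≡ 42; y = λ·(29 - 42) - 43 ≡ 4. → (42, 4)
3A: (42, 4) + (29, 43). λ = (43 - 4)/(29 - 42) ≡ 39/46 mod 59. 46⁻¹ ≡ 9 (mod 59) since 46·9 = 414 ≡ 1, so λ ≡ 56.
  x = λ² - 42 - 29 = 3136 - 71 ≡ 56; y = λ·(42 - 56) - 4 ≡ 38. → (56, 38)
3A = (56, 38).
Next 3B:
Repeated addition: build up to 3B.
2B: tangent at (56, 21): λ = (3·56² + 48)/(2·21) ≡ 16/42. 42⁻¹ ≡ 52 (mod 59), so λ ≡ 16·52 ≡ 6.
  x = λ² - 56 - 56 = 36 - 112 ≡ 42; y = λ·(56 - 42) - 21 ≡ 4. → (42, 4)
3B: (42, 4) + (56, 21). λ = (21 - 4)/(56 - 42) ≡ 17/14 mod 59. 14⁻¹ ≡ 38 (mod 59) since 14·38 = 532 ≡ 1, so λ ≡ 56.
  x = λ² - 42 - 56 = 3136 - 98 ≡ 29; y = λ·(42 - 29) - 4 ≡ 16. → (29, 16)
3B = (29, 16).
Finally 3A + 3B:
(56, 38) + (29, 16). λ = (16 - 38)/(29 - 56) ≡ 37/32 mod 59. 32⁻¹ ≡ 24 (mod 59), so λ ≡ 3.
  x = λ² - 56 - 29 = 9 - 85 ≡ 42; y = λ·(56 - 42) - 38 ≡ 4. → (42, 4)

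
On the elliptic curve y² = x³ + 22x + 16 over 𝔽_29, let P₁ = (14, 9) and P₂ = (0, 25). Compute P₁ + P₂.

(24, 19)

(14, 9) + (0, 25). λ = (25 - 9)/(0 - 14) ≡ 16/15 mod 29. 15⁻¹ ≡ 2 (mod 29) since 15·2 = 30 ≡ 1, so λ ≡ 3.
  x = λ² - 14 - 0 = 9 - 14 ≡ 24; y = λ·(14 - 24) - 9 ≡ 19. → (24, 19)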